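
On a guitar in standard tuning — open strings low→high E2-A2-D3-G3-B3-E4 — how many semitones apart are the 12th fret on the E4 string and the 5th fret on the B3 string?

12 semitones

E4 at fret 12 → E5 (MIDI 76); B3 at fret 5 → E4 (MIDI 64).
76 − 64 = 12, so the two pitches are 12 semitones apart, with E5 the higher.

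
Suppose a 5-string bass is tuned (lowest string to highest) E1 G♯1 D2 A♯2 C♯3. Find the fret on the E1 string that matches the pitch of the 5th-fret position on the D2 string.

15

D2 at fret 5 is D2 + 5 semitones = G2.
The open E1 string is 10 semitones below the open D2, so the same pitch on the E1 string lies at fret 5 + 10 = 15.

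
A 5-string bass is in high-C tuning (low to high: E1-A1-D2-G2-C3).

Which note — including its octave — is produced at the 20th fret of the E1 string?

The open E1 string plus 20 semitones: E–F–F#–G–…–A#–B–C.
The walk passes from B into C 2 times, so the octave number goes from 1 to 3.

C3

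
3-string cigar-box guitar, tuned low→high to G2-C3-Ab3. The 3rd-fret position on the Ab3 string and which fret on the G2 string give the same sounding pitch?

Ab3 at fret 3 is Ab3 + 3 semitones = B3.
The open G2 string is 13 semitones below the open Ab3, so the same pitch on the G2 string lies at fret 3 + 13 = 16.

16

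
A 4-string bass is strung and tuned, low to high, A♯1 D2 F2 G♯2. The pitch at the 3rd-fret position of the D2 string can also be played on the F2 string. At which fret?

0

D2 at fret 3 is D2 + 3 semitones = F2.
The open F2 string is 3 semitones above the open D2, so the same pitch on the F2 string lies at fret 3 − 3 = 0.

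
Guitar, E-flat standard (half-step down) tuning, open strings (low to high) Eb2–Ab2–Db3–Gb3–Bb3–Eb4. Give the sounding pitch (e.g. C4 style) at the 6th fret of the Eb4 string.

A4

Eb4 is MIDI 63. Adding 6 gives 69, which is A4.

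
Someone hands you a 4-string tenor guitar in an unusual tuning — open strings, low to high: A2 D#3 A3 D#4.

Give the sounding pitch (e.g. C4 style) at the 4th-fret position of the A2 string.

A2 is MIDI 45. Adding 4 gives 49, which is C#3.
(Equivalently spelled Db3.)

C#3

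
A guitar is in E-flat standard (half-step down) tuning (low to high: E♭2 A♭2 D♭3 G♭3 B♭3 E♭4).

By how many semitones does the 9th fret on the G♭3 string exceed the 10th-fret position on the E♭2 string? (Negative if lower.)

14 semitones

G♭3 at fret 9 → E♭4 (MIDI 63); E♭2 at fret 10 → D♭3 (MIDI 49).
63 − 49 = 14, so the two pitches are 14 semitones apart.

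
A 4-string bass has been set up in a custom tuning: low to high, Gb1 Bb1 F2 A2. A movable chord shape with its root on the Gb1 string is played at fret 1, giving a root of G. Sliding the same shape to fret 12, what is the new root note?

Moving from fret 1 to fret 12 shifts the root by 11 semitones.
G up 11 semitones is Gb.

Gb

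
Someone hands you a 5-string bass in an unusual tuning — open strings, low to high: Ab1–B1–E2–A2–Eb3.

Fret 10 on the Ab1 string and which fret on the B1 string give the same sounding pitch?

Fret 10 on Ab1 is MIDI 32 + 10 = 42 (Gb2). On the B1 string (open MIDI 35), that pitch is 42 − 35 = fret 7.

7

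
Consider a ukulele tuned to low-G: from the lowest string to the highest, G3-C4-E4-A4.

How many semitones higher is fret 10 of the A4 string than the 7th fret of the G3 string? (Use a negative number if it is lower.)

A4 at fret 10 → G5 (MIDI 79); G3 at fret 7 → D4 (MIDI 62).
79 − 62 = 17, so the two pitches are 17 semitones apart.

17 semitones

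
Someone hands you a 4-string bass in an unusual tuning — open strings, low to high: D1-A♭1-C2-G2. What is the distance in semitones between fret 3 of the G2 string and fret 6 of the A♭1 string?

8 semitones

G2 at fret 3 → B♭2 (MIDI 46); A♭1 at fret 6 → D2 (MIDI 38).
46 − 38 = 8, so the two pitches are 8 semitones apart, with B♭2 the higher.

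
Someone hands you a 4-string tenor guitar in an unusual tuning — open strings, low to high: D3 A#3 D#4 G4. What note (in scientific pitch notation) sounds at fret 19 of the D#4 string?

Each fret is one semitone, so D#4 + 19 = A#5.
(Equivalently spelled Bb5.)

A#5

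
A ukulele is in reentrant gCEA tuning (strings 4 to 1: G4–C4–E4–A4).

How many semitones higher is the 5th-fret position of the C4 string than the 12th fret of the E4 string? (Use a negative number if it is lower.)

C4 at fret 5 → F4 (MIDI 65); E4 at fret 12 → E5 (MIDI 76).
65 − 76 = -11, so the two pitches are 11 semitones apart.

-11 semitones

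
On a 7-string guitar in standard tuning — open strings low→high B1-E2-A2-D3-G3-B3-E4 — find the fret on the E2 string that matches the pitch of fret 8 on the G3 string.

G3 at fret 8 is G3 + 8 semitones = D#4.
The open E2 string is 15 semitones below the open G3, so the same pitch on the E2 string lies at fret 8 + 15 = 23.

23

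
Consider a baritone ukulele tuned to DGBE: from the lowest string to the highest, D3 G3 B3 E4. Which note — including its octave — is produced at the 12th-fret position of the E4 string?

The open E4 string plus 12 semitones: E–F–F#–G–…–D–D#–E.
The walk passes from B into C once, so the octave number goes from 4 to 5.

E5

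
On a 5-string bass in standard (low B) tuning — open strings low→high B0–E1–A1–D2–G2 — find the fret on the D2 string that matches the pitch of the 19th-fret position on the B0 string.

4

B0 at fret 19 is B0 + 19 semitones = F#2.
The open D2 string is 15 semitones above the open B0, so the same pitch on the D2 string lies at fret 19 − 15 = 4.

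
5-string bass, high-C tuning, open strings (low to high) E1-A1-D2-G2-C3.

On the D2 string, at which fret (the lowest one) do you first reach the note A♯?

From D2, count semitones up the chromatic scale until reaching A♯: D–D#–E–F–F#–G–G#–A–A# — 8 steps.

8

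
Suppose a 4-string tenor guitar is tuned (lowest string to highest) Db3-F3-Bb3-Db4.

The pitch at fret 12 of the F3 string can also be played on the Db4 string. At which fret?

Fret 12 on F3 is MIDI 53 + 12 = 65 (F4). On the Db4 string (open MIDI 61), that pitch is 65 − 61 = fret 4.

4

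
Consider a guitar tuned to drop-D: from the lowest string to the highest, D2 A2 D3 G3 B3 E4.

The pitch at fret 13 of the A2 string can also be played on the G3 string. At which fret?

3

Fret 13 on A2 is MIDI 45 + 13 = 58 (A♯3). On the G3 string (open MIDI 55), that pitch is 58 − 55 = fret 3.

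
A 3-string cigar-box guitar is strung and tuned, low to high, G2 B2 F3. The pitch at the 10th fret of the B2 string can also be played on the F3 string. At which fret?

B2 at fret 10 is B2 + 10 semitones = A3.
The open F3 string is 6 semitones above the open B2, so the same pitch on the F3 string lies at fret 10 − 6 = 4.

4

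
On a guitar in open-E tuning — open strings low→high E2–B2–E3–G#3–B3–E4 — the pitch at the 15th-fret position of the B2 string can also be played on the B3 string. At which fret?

B2 at fret 15 is B2 + 15 semitones = D4.
The open B3 string is 12 semitones above the open B2, so the same pitch on the B3 string lies at fret 15 − 12 = 3.

3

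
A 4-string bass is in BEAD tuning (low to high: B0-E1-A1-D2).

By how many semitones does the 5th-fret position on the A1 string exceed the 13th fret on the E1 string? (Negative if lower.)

A1 at fret 5 → D2 (MIDI 38); E1 at fret 13 → F2 (MIDI 41).
38 − 41 = -3, so the two pitches are 3 semitones apart.

-3 semitones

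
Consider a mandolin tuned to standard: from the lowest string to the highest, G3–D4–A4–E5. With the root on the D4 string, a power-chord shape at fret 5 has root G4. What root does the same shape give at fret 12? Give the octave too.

Moving from fret 5 to fret 12 shifts the root by 7 semitones.
G4 up 7 semitones is D5.

D5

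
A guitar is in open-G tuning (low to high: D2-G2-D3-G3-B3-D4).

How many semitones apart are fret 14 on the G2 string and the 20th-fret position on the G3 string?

G2 at fret 14 → A3 (MIDI 57); G3 at fret 20 → D♯5 (MIDI 75).
57 − 75 = -18, so the two pitches are 18 semitones apart, with D♯5 the higher.

18 semitones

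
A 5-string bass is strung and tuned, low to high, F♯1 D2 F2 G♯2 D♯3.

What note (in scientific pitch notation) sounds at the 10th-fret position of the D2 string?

D2 is MIDI 38. Adding 10 gives 48, which is C3.

C3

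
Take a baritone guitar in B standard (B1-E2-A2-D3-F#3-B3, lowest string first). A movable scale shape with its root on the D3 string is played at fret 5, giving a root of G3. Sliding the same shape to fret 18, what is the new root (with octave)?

G#4

Moving from fret 5 to fret 18 shifts the root by 13 semitones.
G3 up 13 semitones is G#4.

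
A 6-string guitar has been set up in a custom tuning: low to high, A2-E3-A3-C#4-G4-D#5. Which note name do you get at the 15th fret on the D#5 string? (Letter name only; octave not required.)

F#

The open D#5 string plus 15 semitones: D#–E–F–F#–…–E–F–F#.
(Equivalently spelled Gb.)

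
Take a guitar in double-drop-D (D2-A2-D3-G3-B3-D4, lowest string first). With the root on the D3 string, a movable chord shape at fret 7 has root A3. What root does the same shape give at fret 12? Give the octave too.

D4

Moving from fret 7 to fret 12 shifts the root by 5 semitones.
A3 up 5 semitones is D4.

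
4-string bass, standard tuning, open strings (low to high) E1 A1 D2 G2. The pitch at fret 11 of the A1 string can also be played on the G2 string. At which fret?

1

Fret 11 on A1 is MIDI 33 + 11 = 44 (G#2). On the G2 string (open MIDI 43), that pitch is 44 − 43 = fret 1.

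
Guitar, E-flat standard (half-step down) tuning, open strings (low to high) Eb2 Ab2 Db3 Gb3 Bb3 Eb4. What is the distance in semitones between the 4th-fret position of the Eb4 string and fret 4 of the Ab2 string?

Eb4 at fret 4 → G4 (MIDI 67); Ab2 at fret 4 → C3 (MIDI 48).
67 − 48 = 19, so the two pitches are 19 semitones apart, with G4 the higher.

19 semitones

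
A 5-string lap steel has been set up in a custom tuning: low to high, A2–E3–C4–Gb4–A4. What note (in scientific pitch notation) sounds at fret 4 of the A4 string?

A4 is MIDI 69. Adding 4 gives 73, which is Db5.
(Equivalently spelled C#5.)

Db5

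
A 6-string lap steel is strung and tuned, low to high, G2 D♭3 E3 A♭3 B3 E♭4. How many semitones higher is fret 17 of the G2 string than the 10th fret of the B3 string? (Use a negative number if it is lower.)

G2 at fret 17 → C4 (MIDI 60); B3 at fret 10 → A4 (MIDI 69).
60 − 69 = -9, so the two pitches are 9 semitones apart.

-9 semitones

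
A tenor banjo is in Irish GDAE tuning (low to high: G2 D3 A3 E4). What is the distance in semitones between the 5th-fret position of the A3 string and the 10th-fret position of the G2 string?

A3 at fret 5 → D4 (MIDI 62); G2 at fret 10 → F3 (MIDI 53).
62 − 53 = 9, so the two pitches are 9 semitones apart, with D4 the higher.

9 semitones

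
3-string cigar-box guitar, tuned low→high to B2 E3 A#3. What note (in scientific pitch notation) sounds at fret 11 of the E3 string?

D#4

Each fret is one semitone, so E3 + 11 = D#4.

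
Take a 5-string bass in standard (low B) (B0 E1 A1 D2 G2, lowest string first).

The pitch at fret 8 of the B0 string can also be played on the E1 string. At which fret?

B0 at fret 8 is B0 + 8 semitones = G1.
The open E1 string is 5 semitones above the open B0, so the same pitch on the E1 string lies at fret 8 − 5 = 3.

3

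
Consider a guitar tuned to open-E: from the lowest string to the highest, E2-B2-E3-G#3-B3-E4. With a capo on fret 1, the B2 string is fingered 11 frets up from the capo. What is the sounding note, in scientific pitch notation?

B3

The capo raises the open B2 by 1 semitone to C3; fretting 11 more gives B2 + 1 + 11 = B2 + 12 semitones = B3.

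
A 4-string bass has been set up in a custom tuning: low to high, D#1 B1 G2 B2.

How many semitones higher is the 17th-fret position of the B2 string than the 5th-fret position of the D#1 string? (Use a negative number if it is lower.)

32 semitones

B2 at fret 17 → E4 (MIDI 64); D#1 at fret 5 → G#1 (MIDI 32).
64 − 32 = 32, so the two pitches are 32 semitones apart.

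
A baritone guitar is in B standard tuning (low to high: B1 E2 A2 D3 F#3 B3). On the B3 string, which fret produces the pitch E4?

5

E4 is 5 semitones above the open B3 (B–C–C#–D–D#–E), so it sits at fret 5.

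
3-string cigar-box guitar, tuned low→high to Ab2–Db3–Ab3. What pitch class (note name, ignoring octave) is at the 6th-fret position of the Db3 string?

G

Each fret is one semitone, so Db3 + 6 = G.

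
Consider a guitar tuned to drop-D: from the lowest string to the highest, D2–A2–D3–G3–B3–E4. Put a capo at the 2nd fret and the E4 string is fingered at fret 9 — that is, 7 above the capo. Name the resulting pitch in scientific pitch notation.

The capo raises the open E4 by 2 semitones to F#4; fretting 7 more gives E4 + 2 + 7 = E4 + 9 semitones = C#5.

C#5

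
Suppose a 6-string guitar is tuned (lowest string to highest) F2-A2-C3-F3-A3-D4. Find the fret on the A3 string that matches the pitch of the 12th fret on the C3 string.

3

Fret 12 on C3 is MIDI 48 + 12 = 60 (C4). On the A3 string (open MIDI 57), that pitch is 60 − 57 = fret 3.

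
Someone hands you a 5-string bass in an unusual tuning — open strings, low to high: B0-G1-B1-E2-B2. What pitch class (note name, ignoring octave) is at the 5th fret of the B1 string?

Each fret is one semitone, so B1 + 5 = E.

E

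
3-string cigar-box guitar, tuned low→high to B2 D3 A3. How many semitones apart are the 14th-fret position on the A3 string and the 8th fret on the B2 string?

A3 at fret 14 → B4 (MIDI 71); B2 at fret 8 → G3 (MIDI 55).
71 − 55 = 16, so the two pitches are 16 semitones apart, with B4 the higher.

16 semitones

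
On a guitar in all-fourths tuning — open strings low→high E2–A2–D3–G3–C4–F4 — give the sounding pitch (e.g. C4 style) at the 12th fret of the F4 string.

F5

The open F4 string plus 12 semitones: F–F#–G–G#–…–D#–E–F.
The walk passes from B into C once, so the octave number goes from 4 to 5.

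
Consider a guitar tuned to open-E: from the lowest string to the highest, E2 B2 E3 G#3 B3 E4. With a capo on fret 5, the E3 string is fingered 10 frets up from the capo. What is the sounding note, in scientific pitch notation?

G4

The capo raises the open E3 by 5 semitones to A3; fretting 10 more gives E3 + 5 + 10 = E3 + 15 semitones = G4.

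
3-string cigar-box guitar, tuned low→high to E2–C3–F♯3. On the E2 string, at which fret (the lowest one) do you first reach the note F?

1

From E2, count semitones up the chromatic scale until reaching F: E–F — 1 step.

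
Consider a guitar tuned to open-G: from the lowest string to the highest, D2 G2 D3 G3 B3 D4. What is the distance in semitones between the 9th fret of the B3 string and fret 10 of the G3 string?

B3 at fret 9 → G#4 (MIDI 68); G3 at fret 10 → F4 (MIDI 65).
68 − 65 = 3, so the two pitches are 3 semitones apart, with G#4 the higher.

3 semitones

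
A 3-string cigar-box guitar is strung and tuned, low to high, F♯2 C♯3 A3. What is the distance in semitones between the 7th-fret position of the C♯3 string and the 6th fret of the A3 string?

C♯3 at fret 7 → G♯3 (MIDI 56); A3 at fret 6 → D♯4 (MIDI 63).
56 − 63 = -7, so the two pitches are 7 semitones apart, with D♯4 the higher.

7 semitones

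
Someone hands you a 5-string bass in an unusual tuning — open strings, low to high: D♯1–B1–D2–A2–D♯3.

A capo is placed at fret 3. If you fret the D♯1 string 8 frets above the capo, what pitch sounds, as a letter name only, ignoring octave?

The capo raises the open D♯1 by 3 semitones to F♯1; fretting 8 more gives D♯1 + 3 + 8 = D♯1 + 11 semitones, landing on D.

D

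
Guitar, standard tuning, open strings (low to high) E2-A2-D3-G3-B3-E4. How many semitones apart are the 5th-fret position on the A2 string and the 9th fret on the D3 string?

9 semitones

A2 at fret 5 → D3 (MIDI 50); D3 at fret 9 → B3 (MIDI 59).
50 − 59 = -9, so the two pitches are 9 semitones apart, with B3 the higher.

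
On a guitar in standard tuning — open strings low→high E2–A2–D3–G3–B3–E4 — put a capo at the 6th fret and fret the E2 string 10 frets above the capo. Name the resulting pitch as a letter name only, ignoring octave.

G♯

The capo raises the open E2 by 6 semitones to A♯2; fretting 10 more gives E2 + 6 + 10 = E2 + 16 semitones, landing on G♯.
(Also written A♭.)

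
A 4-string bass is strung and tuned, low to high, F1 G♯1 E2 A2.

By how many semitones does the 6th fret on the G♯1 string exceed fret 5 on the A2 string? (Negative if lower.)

-12 semitones

G♯1 at fret 6 → D2 (MIDI 38); A2 at fret 5 → D3 (MIDI 50).
38 − 50 = -12, so the two pitches are 12 semitones apart.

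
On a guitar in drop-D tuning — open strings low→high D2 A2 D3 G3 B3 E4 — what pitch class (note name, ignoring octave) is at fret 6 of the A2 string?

The open A2 string plus 6 semitones: A–A#–B–C–C#–D–D#.
(Equivalently spelled E♭.)

D♯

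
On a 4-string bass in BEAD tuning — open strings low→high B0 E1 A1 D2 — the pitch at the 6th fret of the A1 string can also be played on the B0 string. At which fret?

A1 at fret 6 is A1 + 6 semitones = D#2.
The open B0 string is 10 semitones below the open A1, so the same pitch on the B0 string lies at fret 6 + 10 = 16.

16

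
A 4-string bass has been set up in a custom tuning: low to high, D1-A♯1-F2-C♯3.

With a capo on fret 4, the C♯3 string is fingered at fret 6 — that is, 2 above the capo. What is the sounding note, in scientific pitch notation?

G3

The capo raises the open C♯3 by 4 semitones to F3; fretting 2 more gives C♯3 + 4 + 2 = C♯3 + 6 semitones = G3.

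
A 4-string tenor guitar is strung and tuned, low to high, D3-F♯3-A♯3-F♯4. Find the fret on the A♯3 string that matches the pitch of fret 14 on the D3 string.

6

Fret 14 on D3 is MIDI 50 + 14 = 64 (E4). On the A♯3 string (open MIDI 58), that pitch is 64 − 58 = fret 6.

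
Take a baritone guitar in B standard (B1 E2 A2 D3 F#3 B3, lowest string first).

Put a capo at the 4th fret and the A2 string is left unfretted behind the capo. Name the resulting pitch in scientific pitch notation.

C#3

The capo raises the open A2 by 4 semitones to C#3; fretting 0 more gives A2 + 4 + 0 = A2 + 4 semitones = C#3.
(Also written Db.)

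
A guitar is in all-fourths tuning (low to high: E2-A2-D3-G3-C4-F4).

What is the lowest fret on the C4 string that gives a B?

From C4, count semitones up the chromatic scale until reaching B: C–C#–D–D#–…–A–A#–B — 11 steps.

11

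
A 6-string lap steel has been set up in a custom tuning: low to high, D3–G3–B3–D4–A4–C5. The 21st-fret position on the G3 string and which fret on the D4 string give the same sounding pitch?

14

Fret 21 on G3 is MIDI 55 + 21 = 76 (E5). On the D4 string (open MIDI 62), that pitch is 76 − 62 = fret 14.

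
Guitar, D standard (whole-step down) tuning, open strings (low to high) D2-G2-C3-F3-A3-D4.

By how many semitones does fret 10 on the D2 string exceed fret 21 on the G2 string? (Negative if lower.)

D2 at fret 10 → C3 (MIDI 48); G2 at fret 21 → E4 (MIDI 64).
48 − 64 = -16, so the two pitches are 16 semitones apart.

-16 semitones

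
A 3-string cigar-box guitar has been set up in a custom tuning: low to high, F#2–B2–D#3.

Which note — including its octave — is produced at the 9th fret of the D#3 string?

D#3 is MIDI 51. Adding 9 gives 60, which is C4.

C4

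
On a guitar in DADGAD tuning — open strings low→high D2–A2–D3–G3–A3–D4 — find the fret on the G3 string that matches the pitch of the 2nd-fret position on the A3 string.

Fret 2 on A3 is MIDI 57 + 2 = 59 (B3). On the G3 string (open MIDI 55), that pitch is 59 − 55 = fret 4.

4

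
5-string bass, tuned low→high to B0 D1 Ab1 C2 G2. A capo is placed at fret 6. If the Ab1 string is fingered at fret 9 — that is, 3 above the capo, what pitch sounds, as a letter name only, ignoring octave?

The capo raises the open Ab1 by 6 semitones to D2; fretting 3 more gives Ab1 + 6 + 3 = Ab1 + 9 semitones, landing on F.

F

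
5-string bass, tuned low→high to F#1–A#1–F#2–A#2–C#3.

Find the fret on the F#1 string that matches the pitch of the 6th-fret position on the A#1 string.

10

A#1 at fret 6 is A#1 + 6 semitones = E2.
The open F#1 string is 4 semitones below the open A#1, so the same pitch on the F#1 string lies at fret 6 + 4 = 10.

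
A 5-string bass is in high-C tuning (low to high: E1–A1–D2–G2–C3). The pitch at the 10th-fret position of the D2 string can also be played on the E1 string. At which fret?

D2 at fret 10 is D2 + 10 semitones = C3.
The open E1 string is 10 semitones below the open D2, so the same pitch on the E1 string lies at fret 10 + 10 = 20.

20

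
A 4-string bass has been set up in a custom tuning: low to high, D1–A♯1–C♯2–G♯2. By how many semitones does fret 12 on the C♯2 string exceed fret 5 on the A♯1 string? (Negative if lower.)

10 semitones

C♯2 at fret 12 → C♯3 (MIDI 49); A♯1 at fret 5 → D♯2 (MIDI 39).
49 − 39 = 10, so the two pitches are 10 semitones apart.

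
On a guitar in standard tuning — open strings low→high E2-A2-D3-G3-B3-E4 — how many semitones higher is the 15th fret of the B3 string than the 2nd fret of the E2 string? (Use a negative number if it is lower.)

32 semitones

B3 at fret 15 → D5 (MIDI 74); E2 at fret 2 → F#2 (MIDI 42).
74 − 42 = 32, so the two pitches are 32 semitones apart.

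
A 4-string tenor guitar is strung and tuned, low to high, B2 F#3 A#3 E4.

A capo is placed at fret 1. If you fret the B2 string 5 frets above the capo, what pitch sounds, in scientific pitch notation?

F3

The capo raises the open B2 by 1 semitone to C3; fretting 5 more gives B2 + 1 + 5 = B2 + 6 semitones = F3.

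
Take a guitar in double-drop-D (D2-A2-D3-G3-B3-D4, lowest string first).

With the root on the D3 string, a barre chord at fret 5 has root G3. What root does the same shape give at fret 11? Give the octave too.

C#4

Moving from fret 5 to fret 11 shifts the root by 6 semitones.
G3 up 6 semitones is C#4.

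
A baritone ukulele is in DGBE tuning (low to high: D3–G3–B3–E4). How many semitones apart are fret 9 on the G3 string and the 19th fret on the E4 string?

19 semitones

G3 at fret 9 → E4 (MIDI 64); E4 at fret 19 → B5 (MIDI 83).
64 − 83 = -19, so the two pitches are 19 semitones apart, with B5 the higher.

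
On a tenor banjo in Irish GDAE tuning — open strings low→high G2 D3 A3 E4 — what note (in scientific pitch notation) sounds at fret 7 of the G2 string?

D3

The open G2 string plus 7 semitones: G–G#–A–A#–B–C–C#–D.
The walk passes from B into C once, so the octave number goes from 2 to 3.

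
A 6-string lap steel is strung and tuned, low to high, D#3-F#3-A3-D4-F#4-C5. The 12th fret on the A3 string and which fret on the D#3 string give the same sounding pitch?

18

Fret 12 on A3 is MIDI 57 + 12 = 69 (A4). On the D#3 string (open MIDI 51), that pitch is 69 − 51 = fret 18.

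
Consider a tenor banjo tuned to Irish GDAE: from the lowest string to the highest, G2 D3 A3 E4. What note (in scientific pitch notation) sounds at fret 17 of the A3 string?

A3 is MIDI 57. Adding 17 gives 74, which is D5.

D5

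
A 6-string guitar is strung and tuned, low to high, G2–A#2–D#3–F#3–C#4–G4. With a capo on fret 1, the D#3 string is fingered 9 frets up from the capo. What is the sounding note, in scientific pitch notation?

The capo raises the open D#3 by 1 semitone to E3; fretting 9 more gives D#3 + 1 + 9 = D#3 + 10 semitones = C#4.
(Also written Db.)

C#4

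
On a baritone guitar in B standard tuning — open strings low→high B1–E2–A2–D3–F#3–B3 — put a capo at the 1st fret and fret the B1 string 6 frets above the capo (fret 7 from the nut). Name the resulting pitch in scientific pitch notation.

The capo raises the open B1 by 1 semitone to C2; fretting 6 more gives B1 + 1 + 6 = B1 + 7 semitones = F#2.

F#2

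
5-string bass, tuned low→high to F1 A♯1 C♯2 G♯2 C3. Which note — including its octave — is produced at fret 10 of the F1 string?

F1 is MIDI 29. Adding 10 gives 39, which is D♯2.
(Equivalently spelled E♭2.)

D♯2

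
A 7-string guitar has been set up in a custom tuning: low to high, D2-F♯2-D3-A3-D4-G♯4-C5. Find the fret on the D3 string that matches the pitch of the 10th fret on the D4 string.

Fret 10 on D4 is MIDI 62 + 10 = 72 (C5). On the D3 string (open MIDI 50), that pitch is 72 − 50 = fret 22.

22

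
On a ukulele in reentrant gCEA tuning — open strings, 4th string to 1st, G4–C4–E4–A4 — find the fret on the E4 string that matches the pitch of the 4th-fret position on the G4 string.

Fret 4 on G4 is MIDI 67 + 4 = 71 (B4). On the E4 string (open MIDI 64), that pitch is 71 − 64 = fret 7.

7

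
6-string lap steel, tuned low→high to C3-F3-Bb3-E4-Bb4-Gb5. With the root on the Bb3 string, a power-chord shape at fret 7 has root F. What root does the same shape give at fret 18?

E

Moving from fret 7 to fret 18 shifts the root by 11 semitones.
F up 11 semitones is E.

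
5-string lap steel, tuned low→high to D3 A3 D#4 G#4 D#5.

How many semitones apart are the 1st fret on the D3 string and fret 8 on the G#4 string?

25 semitones

D3 at fret 1 → D#3 (MIDI 51); G#4 at fret 8 → E5 (MIDI 76).
51 − 76 = -25, so the two pitches are 25 semitones apart, with E5 the higher.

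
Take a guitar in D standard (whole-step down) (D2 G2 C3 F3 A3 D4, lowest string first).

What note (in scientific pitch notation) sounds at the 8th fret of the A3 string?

The open A3 string plus 8 semitones: A–A#–B–C–C#–D–D#–E–F.
The walk passes from B into C once, so the octave number goes from 3 to 4.

F4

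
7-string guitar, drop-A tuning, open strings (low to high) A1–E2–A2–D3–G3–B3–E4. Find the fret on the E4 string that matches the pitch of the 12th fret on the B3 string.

Fret 12 on B3 is MIDI 59 + 12 = 71 (B4). On the E4 string (open MIDI 64), that pitch is 71 − 64 = fret 7.

7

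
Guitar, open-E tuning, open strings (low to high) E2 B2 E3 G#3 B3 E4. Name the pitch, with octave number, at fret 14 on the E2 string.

F#3

E2 is MIDI 40. Adding 14 gives 54, which is F#3.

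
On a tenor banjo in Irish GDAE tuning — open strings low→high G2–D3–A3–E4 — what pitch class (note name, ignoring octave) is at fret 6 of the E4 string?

E4 is MIDI 64. Adding 6 gives 70; 70 mod 12 = 10, i.e. A#.

A#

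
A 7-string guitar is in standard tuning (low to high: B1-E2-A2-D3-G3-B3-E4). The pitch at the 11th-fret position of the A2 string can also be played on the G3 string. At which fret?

Fret 11 on A2 is MIDI 45 + 11 = 56 (G♯3). On the G3 string (open MIDI 55), that pitch is 56 − 55 = fret 1.

1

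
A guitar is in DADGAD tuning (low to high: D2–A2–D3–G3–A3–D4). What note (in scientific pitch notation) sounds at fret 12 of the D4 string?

D5

Each fret is one semitone, so D4 + 12 = D5.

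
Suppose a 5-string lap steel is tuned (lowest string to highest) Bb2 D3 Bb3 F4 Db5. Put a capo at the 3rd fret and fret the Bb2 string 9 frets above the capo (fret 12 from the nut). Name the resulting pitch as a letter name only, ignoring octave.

The capo raises the open Bb2 by 3 semitones to Db3; fretting 9 more gives Bb2 + 3 + 9 = Bb2 + 12 semitones, landing on Bb.

Bb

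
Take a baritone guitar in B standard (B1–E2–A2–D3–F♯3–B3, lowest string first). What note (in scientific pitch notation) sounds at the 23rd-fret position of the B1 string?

The open B1 string plus 23 semitones: B–C–C#–D–…–G#–A–A#.
The walk passes from B into C 2 times, so the octave number goes from 1 to 3.
(Equivalently spelled B♭3.)

A♯3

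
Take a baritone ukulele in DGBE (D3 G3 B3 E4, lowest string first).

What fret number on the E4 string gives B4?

B4 is 7 semitones above the open E4 (E–F–F#–G–G#–A–A#–B), so it sits at fret 7.

7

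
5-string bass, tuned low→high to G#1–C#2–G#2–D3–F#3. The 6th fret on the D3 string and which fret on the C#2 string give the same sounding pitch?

19

D3 at fret 6 is D3 + 6 semitones = G#3.
The open C#2 string is 13 semitones below the open D3, so the same pitch on the C#2 string lies at fret 6 + 13 = 19.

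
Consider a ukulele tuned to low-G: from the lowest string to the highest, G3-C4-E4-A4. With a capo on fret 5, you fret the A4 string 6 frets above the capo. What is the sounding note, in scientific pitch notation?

The capo raises the open A4 by 5 semitones to D5; fretting 6 more gives A4 + 5 + 6 = A4 + 11 semitones = G♯5.

G♯5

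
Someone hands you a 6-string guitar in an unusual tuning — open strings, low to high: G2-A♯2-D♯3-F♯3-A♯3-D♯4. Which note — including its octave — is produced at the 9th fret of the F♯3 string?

Each fret is one semitone, so F♯3 + 9 = D♯4.

D♯4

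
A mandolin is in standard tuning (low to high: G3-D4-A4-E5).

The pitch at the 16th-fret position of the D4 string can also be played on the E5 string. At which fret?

Fret 16 on D4 is MIDI 62 + 16 = 78 (F♯5). On the E5 string (open MIDI 76), that pitch is 78 − 76 = fret 2.

2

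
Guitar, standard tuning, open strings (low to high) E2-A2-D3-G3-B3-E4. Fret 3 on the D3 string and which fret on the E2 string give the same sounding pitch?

13

Fret 3 on D3 is MIDI 50 + 3 = 53 (F3). On the E2 string (open MIDI 40), that pitch is 53 − 40 = fret 13.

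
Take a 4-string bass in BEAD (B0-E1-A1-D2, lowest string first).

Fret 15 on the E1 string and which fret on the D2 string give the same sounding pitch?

E1 at fret 15 is E1 + 15 semitones = G2.
The open D2 string is 10 semitones above the open E1, so the same pitch on the D2 string lies at fret 15 − 10 = 5.

5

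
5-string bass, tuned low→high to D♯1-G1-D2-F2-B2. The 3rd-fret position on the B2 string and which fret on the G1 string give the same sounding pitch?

B2 at fret 3 is B2 + 3 semitones = D3.
The open G1 string is 16 semitones below the open B2, so the same pitch on the G1 string lies at fret 3 + 16 = 19.

19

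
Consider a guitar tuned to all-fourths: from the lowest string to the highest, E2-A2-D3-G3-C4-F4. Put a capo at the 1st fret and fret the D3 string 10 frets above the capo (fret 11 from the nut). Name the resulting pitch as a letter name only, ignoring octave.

The capo raises the open D3 by 1 semitone to D#3; fretting 10 more gives D3 + 1 + 10 = D3 + 11 semitones, landing on C#.
(Also written Db.)

C#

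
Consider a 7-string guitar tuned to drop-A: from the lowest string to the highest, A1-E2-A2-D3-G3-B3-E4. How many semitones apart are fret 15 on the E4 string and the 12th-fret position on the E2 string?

E4 at fret 15 → G5 (MIDI 79); E2 at fret 12 → E3 (MIDI 52).
79 − 52 = 27, so the two pitches are 27 semitones apart, with G5 the higher.

27 semitones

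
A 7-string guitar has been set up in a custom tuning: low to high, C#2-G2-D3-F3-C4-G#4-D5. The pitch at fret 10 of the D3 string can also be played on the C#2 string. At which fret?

Fret 10 on D3 is MIDI 50 + 10 = 60 (C4). On the C#2 string (open MIDI 37), that pitch is 60 − 37 = fret 23.

23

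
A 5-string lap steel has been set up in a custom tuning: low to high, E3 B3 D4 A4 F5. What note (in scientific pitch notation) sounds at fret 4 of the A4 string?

Db5

Each fret is one semitone, so A4 + 4 = Db5.
(Equivalently spelled C#5.)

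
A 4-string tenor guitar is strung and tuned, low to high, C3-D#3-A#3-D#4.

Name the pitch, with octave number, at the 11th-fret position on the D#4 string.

D#4 is MIDI 63. Adding 11 gives 74, which is D5.

D5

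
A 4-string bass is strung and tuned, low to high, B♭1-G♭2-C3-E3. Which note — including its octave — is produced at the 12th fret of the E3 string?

Each fret is one semitone, so E3 + 12 = E4.

E4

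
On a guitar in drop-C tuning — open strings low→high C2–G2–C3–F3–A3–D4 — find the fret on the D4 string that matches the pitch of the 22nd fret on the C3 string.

8

C3 at fret 22 is C3 + 22 semitones = A♯4.
The open D4 string is 14 semitones above the open C3, so the same pitch on the D4 string lies at fret 22 − 14 = 8.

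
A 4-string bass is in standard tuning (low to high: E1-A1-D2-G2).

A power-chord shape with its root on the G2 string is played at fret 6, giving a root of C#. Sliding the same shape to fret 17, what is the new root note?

C

Moving from fret 6 to fret 17 shifts the root by 11 semitones.
C# up 11 semitones is C.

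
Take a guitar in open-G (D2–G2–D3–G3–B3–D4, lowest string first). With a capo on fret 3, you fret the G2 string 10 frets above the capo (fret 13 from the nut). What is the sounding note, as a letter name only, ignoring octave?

The capo raises the open G2 by 3 semitones to A#2; fretting 10 more gives G2 + 3 + 10 = G2 + 13 semitones, landing on G#.
(Also written Ab.)

G#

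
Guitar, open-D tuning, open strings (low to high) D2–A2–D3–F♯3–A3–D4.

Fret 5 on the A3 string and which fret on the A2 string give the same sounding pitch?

17

A3 at fret 5 is A3 + 5 semitones = D4.
The open A2 string is 12 semitones below the open A3, so the same pitch on the A2 string lies at fret 5 + 12 = 17.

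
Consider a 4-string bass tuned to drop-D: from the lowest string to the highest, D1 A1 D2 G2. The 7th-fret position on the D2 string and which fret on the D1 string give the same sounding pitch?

19

Fret 7 on D2 is MIDI 38 + 7 = 45 (A2). On the D1 string (open MIDI 26), that pitch is 45 − 26 = fret 19.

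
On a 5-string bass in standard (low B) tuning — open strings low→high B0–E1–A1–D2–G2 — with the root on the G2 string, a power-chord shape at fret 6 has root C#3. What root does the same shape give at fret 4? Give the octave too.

Moving from fret 6 to fret 4 shifts the root by -2 semitones.
C#3 down 2 semitones is B2.

B2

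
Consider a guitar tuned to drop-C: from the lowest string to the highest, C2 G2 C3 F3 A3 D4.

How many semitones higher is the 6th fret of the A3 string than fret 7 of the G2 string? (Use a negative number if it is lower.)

A3 at fret 6 → D#4 (MIDI 63); G2 at fret 7 → D3 (MIDI 50).
63 − 50 = 13, so the two pitches are 13 semitones apart.

13 semitones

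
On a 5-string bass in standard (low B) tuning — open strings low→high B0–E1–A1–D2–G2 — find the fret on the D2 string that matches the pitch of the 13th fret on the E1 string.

E1 at fret 13 is E1 + 13 semitones = F2.
The open D2 string is 10 semitones above the open E1, so the same pitch on the D2 string lies at fret 13 − 10 = 3.

3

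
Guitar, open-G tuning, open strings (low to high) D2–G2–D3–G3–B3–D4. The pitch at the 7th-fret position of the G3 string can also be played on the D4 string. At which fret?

0

Fret 7 on G3 is MIDI 55 + 7 = 62 (D4). On the D4 string (open MIDI 62), that pitch is 62 − 62 = fret 0.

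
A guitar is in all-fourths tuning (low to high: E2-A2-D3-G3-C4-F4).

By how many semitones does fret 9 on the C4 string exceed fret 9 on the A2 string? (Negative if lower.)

C4 at fret 9 → A4 (MIDI 69); A2 at fret 9 → F#3 (MIDI 54).
69 − 54 = 15, so the two pitches are 15 semitones apart.

15 semitones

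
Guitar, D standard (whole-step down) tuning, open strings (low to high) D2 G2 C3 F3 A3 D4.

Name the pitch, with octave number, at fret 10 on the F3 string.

D#4

Each fret is one semitone, so F3 + 10 = D#4.
(Equivalently spelled Eb4.)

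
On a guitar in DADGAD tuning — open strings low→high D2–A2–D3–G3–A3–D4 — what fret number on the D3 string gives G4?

17

G4 is 17 semitones above the open D3 (D–D#–E–F–…–F–F#–G), so it sits at fret 17.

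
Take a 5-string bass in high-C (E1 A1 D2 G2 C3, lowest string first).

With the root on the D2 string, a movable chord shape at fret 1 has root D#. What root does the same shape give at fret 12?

D

Moving from fret 1 to fret 12 shifts the root by 11 semitones.
D# up 11 semitones is D.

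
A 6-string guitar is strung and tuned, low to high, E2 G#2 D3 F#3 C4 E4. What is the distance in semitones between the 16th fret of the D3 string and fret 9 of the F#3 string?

D3 at fret 16 → F#4 (MIDI 66); F#3 at fret 9 → D#4 (MIDI 63).
66 − 63 = 3, so the two pitches are 3 semitones apart, with F#4 the higher.

3 semitones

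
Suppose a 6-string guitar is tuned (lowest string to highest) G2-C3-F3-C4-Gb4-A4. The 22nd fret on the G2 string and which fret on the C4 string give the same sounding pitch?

5

Fret 22 on G2 is MIDI 43 + 22 = 65 (F4). On the C4 string (open MIDI 60), that pitch is 65 − 60 = fret 5.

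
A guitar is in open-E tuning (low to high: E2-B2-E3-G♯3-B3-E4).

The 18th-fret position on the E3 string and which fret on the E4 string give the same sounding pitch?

6

Fret 18 on E3 is MIDI 52 + 18 = 70 (A♯4). On the E4 string (open MIDI 64), that pitch is 70 − 64 = fret 6.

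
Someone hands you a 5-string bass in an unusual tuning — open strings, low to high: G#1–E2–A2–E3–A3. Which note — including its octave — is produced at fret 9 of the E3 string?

Each fret is one semitone, so E3 + 9 = C#4.
(Equivalently spelled Db4.)

C#4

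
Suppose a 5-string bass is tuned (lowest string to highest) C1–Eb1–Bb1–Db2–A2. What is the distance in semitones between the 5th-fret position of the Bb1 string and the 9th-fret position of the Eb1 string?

Bb1 at fret 5 → Eb2 (MIDI 39); Eb1 at fret 9 → C2 (MIDI 36).
39 − 36 = 3, so the two pitches are 3 semitones apart, with Eb2 the higher.

3 semitones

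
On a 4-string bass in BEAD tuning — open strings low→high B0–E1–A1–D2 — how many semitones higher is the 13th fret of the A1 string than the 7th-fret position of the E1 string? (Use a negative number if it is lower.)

A1 at fret 13 → A#2 (MIDI 46); E1 at fret 7 → B1 (MIDI 35).
46 − 35 = 11, so the two pitches are 11 semitones apart.

11 semitones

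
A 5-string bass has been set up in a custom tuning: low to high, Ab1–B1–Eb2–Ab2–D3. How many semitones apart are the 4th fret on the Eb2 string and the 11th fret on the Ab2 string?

12 semitones

Eb2 at fret 4 → G2 (MIDI 43); Ab2 at fret 11 → G3 (MIDI 55).
43 − 55 = -12, so the two pitches are 12 semitones apart, with G3 the higher.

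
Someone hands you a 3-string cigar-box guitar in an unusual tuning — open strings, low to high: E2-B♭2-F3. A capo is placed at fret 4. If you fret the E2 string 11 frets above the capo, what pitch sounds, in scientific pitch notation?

G3

The capo raises the open E2 by 4 semitones to A♭2; fretting 11 more gives E2 + 4 + 11 = E2 + 15 semitones = G3.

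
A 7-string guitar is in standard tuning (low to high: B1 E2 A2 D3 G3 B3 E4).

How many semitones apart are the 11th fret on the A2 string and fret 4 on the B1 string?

A2 at fret 11 → G#3 (MIDI 56); B1 at fret 4 → D#2 (MIDI 39).
56 − 39 = 17, so the two pitches are 17 semitones apart, with G#3 the higher.

17 semitones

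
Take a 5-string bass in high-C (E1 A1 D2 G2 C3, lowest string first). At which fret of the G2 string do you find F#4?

F#4 is 23 semitones above the open G2 (G–G#–A–A#–…–E–F–F#), so it sits at fret 23.

23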